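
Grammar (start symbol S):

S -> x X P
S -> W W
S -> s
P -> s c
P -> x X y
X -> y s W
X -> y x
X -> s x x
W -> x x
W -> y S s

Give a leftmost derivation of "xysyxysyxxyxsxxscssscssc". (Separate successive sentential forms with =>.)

S => xXP => xysWP => xysySsP => xysyxXPsP => xysyxysWPsP => xysyxysySsPsP => xysyxysyWWsPsP => xysyxysyxxWsPsP => xysyxysyxxySssPsP => xysyxysyxxyxXPssPsP => xysyxysyxxyxsxxPssPsP => xysyxysyxxyxsxxscssPsP => xysyxysyxxyxsxxscssscsP => xysyxysyxxyxsxxscssscssc

S => xXP   [S -> x X P]
xXP => xysWP   [X -> y s W]
xysWP => xysySsP   [W -> y S s]
xysySsP => xysyxXPsP   [S -> x X P]
xysyxXPsP => xysyxysWPsP   [X -> y s W]
xysyxysWPsP => xysyxysySsPsP   [W -> y S s]
xysyxysySsPsP => xysyxysyWWsPsP   [S -> W W]
xysyxysyWWsPsP => xysyxysyxxWsPsP   [W -> x x]
xysyxysyxxWsPsP => xysyxysyxxySssPsP   [W -> y S s]
xysyxysyxxySssPsP => xysyxysyxxyxXPssPsP   [S -> x X P]
xysyxysyxxyxXPssPsP => xysyxysyxxyxsxxPssPsP   [X -> s x x]
xysyxysyxxyxsxxPssPsP => xysyxysyxxyxsxxscssPsP   [P -> s c]
xysyxysyxxyxsxxscssPsP => xysyxysyxxyxsxxscssscsP   [P -> s c]
xysyxysyxxyxsxxscssscsP => xysyxysyxxyxsxxscssscssc   [P -> s c]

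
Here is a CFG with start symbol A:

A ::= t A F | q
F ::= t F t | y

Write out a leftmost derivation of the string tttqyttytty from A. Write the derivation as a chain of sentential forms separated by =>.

A => tAF => ttAFF => tttAFFF => tttqFFF => tttqyFF => tttqytFtF => tttqyttFttF => tttqyttyttF => tttqyttytty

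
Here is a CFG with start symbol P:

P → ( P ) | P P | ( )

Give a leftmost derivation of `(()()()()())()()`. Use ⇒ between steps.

P ⇒ PP   [P → P P]
PP ⇒ PPP   [P → P P]
PPP ⇒ (P)PP   [P → ( P )]
(P)PP ⇒ (PP)PP   [P → P P]
(PP)PP ⇒ (PPP)PP   [P → P P]
(PPP)PP ⇒ (PPPP)PP   [P → P P]
(PPPP)PP ⇒ (()PPP)PP   [P → ( )]
(()PPP)PP ⇒ (()PPPP)PP   [P → P P]
(()PPPP)PP ⇒ (()()PPP)PP   [P → ( )]
(()()PPP)PP ⇒ (()()()PP)PP   [P → ( )]
(()()()PP)PP ⇒ (()()()()P)PP   [P → ( )]
(()()()()P)PP ⇒ (()()()()())PP   [P → ( )]
(()()()()())PP ⇒ (()()()()())()P   [P → ( )]
(()()()()())()P ⇒ (()()()()())()()   [P → ( )]

P⇒PP⇒PPP⇒(P)PP⇒(PP)PP⇒(PPP)PP⇒(PPPP)PP⇒(()PPP)PP⇒(()PPPP)PP⇒(()()PPP)PP⇒(()()()PP)PP⇒(()()()()P)PP⇒(()()()()())PP⇒(()()()()())()P⇒(()()()()())()()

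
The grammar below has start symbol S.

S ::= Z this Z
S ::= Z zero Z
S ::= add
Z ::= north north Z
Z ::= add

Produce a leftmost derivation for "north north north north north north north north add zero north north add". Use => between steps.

S => Z zero Z => north north Z zero Z => north north north north Z zero Z => north north north north north north Z zero Z => north north north north north north north north Z zero Z => north north north north north north north north add zero Z => north north north north north north north north add zero north north Z => north north north north north north north north add zero north north add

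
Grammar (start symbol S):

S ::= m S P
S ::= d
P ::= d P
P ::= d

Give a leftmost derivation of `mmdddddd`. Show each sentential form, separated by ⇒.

S ⇒ mSP ⇒ mmSPP ⇒ mmdPP ⇒ mmddPP ⇒ mmdddPP ⇒ mmddddP ⇒ mmdddddP ⇒ mmdddddd

S ⇒ mSP   [S ::= m S P]
mSP ⇒ mmSPP   [S ::= m S P]
mmSPP ⇒ mmdPP   [S ::= d]
mmdPP ⇒ mmddPP   [P ::= d P]
mmddPP ⇒ mmdddPP   [P ::= d P]
mmdddPP ⇒ mmddddP   [P ::= d]
mmddddP ⇒ mmdddddP   [P ::= d P]
mmdddddP ⇒ mmdddddd   [P ::= d]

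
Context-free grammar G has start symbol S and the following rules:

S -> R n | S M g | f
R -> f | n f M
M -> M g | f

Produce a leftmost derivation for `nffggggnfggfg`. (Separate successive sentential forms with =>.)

S => SMg   [S -> S M g]
SMg => SMgMg   [S -> S M g]
SMgMg => RnMgMg   [S -> R n]
RnMgMg => nfMnMgMg   [R -> n f M]
nfMnMgMg => nfMgnMgMg   [M -> M g]
nfMgnMgMg => nfMggnMgMg   [M -> M g]
nfMggnMgMg => nfMgggnMgMg   [M -> M g]
nfMgggnMgMg => nfMggggnMgMg   [M -> M g]
nfMggggnMgMg => nffggggnMgMg   [M -> f]
nffggggnMgMg => nffggggnMggMg   [M -> M g]
nffggggnMggMg => nffggggnfggMg   [M -> f]
nffggggnfggMg => nffggggnfggfg   [M -> f]

S => SMg => SMgMg => RnMgMg => nfMnMgMg => nfMgnMgMg => nfMggnMgMg => nfMgggnMgMg => nfMggggnMgMg => nffggggnMgMg => nffggggnMggMg => nffggggnfggMg => nffggggnfggfg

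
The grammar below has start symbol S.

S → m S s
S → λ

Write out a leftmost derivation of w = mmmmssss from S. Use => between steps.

S=>mSs=>mmSss=>mmmSsss=>mmmmSssss=>mmmmssss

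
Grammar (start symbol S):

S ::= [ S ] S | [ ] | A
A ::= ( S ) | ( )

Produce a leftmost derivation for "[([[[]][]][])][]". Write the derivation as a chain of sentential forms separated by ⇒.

S ⇒ [S]S ⇒ [A]S ⇒ [(S)]S ⇒ [([S]S)]S ⇒ [([[S]S]S)]S ⇒ [([[[]]S]S)]S ⇒ [([[[]][]]S)]S ⇒ [([[[]][]][])]S ⇒ [([[[]][]][])][]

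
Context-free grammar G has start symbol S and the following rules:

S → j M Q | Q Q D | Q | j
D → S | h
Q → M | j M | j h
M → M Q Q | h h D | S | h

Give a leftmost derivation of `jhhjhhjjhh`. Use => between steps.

S => QQD => jMQD => jMQQQD => jhQQQD => jhMQQD => jhhQQD => jhhjMQD => jhhjhhDQD => jhhjhhSQD => jhhjhhjQD => jhhjhhjjhD => jhhjhhjjhh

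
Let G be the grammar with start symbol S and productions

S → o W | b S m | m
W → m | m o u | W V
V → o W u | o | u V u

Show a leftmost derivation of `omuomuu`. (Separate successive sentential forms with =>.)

S => oW   [S → o W]
oW => oWV   [W → W V]
oWV => omV   [W → m]
omV => omuVu   [V → u V u]
omuVu => omuoWuu   [V → o W u]
omuoWuu => omuomuu   [W → m]

S => oW => oWV => omV => omuVu => omuoWuu => omuomuu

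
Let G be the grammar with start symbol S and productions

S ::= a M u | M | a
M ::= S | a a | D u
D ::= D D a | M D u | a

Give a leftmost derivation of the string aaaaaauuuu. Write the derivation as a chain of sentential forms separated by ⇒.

S ⇒ M ⇒ Du ⇒ MDuu ⇒ aaDuu ⇒ aaMDuuu ⇒ aaaaDuuu ⇒ aaaaMDuuuu ⇒ aaaaSDuuuu ⇒ aaaaaDuuuu ⇒ aaaaaauuuu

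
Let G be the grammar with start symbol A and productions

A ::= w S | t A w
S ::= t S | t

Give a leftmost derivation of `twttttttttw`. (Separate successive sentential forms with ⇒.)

A ⇒ tAw   [A ::= t A w]
tAw ⇒ twSw   [A ::= w S]
twSw ⇒ twtSw   [S ::= t S]
twtSw ⇒ twttSw   [S ::= t S]
twttSw ⇒ twtttSw   [S ::= t S]
twtttSw ⇒ twttttSw   [S ::= t S]
twttttSw ⇒ twtttttSw   [S ::= t S]
twtttttSw ⇒ twttttttSw   [S ::= t S]
twttttttSw ⇒ twtttttttSw   [S ::= t S]
twtttttttSw ⇒ twttttttttw   [S ::= t]

A ⇒ tAw ⇒ twSw ⇒ twtSw ⇒ twttSw ⇒ twtttSw ⇒ twttttSw ⇒ twtttttSw ⇒ twttttttSw ⇒ twtttttttSw ⇒ twttttttttw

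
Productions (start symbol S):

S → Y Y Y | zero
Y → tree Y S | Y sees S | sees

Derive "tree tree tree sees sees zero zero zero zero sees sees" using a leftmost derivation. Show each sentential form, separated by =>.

S => Y Y Y => tree Y S Y Y => tree tree Y S S Y Y => tree tree tree Y S S S Y Y => tree tree tree Y sees S S S S Y Y => tree tree tree sees sees S S S S Y Y => tree tree tree sees sees zero S S S Y Y => tree tree tree sees sees zero zero S S Y Y => tree tree tree sees sees zero zero zero S Y Y => tree tree tree sees sees zero zero zero zero Y Y => tree tree tree sees sees zero zero zero zero sees Y => tree tree tree sees sees zero zero zero zero sees sees

S => Y Y Y   [S → Y Y Y]
Y Y Y => tree Y S Y Y   [Y → tree Y S]
tree Y S Y Y => tree tree Y S S Y Y   [Y → tree Y S]
tree tree Y S S Y Y => tree tree tree Y S S S Y Y   [Y → tree Y S]
tree tree tree Y S S S Y Y => tree tree tree Y sees S S S S Y Y   [Y → Y sees S]
tree tree tree Y sees S S S S Y Y => tree tree tree sees sees S S S S Y Y   [Y → sees]
tree tree tree sees sees S S S S Y Y => tree tree tree sees sees zero S S S Y Y   [S → zero]
tree tree tree sees sees zero S S S Y Y => tree tree tree sees sees zero zero S S Y Y   [S → zero]
tree tree tree sees sees zero zero S S Y Y => tree tree tree sees sees zero zero zero S Y Y   [S → zero]
tree tree tree sees sees zero zero zero S Y Y => tree tree tree sees sees zero zero zero zero Y Y   [S → zero]
tree tree tree sees sees zero zero zero zero Y Y => tree tree tree sees sees zero zero zero zero sees Y   [Y → sees]
tree tree tree sees sees zero zero zero zero sees Y => tree tree tree sees sees zero zero zero zero sees sees   [Y → sees]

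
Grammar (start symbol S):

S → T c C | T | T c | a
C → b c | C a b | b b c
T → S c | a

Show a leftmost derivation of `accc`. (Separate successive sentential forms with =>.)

S=>T=>Sc=>Tc=>Scc=>Tccc=>accc

S => T   [S → T]
T => Sc   [T → S c]
Sc => Tc   [S → T]
Tc => Scc   [T → S c]
Scc => Tccc   [S → T c]
Tccc => accc   [T → a]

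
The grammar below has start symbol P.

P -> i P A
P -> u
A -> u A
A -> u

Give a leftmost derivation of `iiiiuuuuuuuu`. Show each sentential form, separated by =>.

P=>iPA=>iiPAA=>iiiPAAA=>iiiiPAAAA=>iiiiuAAAA=>iiiiuuAAAA=>iiiiuuuAAAA=>iiiiuuuuAAAA=>iiiiuuuuuAAA=>iiiiuuuuuuAA=>iiiiuuuuuuuA=>iiiiuuuuuuuu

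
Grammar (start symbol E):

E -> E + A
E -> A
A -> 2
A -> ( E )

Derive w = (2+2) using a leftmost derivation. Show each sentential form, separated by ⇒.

E ⇒ A ⇒ (E) ⇒ (E+A) ⇒ (A+A) ⇒ (2+A) ⇒ (2+2)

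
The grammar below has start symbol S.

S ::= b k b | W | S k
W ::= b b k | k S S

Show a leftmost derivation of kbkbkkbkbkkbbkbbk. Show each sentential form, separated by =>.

S => W   [S ::= W]
W => kSS   [W ::= k S S]
kSS => kbkbS   [S ::= b k b]
kbkbS => kbkbW   [S ::= W]
kbkbW => kbkbkSS   [W ::= k S S]
kbkbkSS => kbkbkWS   [S ::= W]
kbkbkWS => kbkbkkSSS   [W ::= k S S]
kbkbkkSSS => kbkbkkSkSS   [S ::= S k]
kbkbkkSkSS => kbkbkkSkkSS   [S ::= S k]
kbkbkkSkkSS => kbkbkkbkbkkSS   [S ::= b k b]
kbkbkkbkbkkSS => kbkbkkbkbkkWS   [S ::= W]
kbkbkkbkbkkWS => kbkbkkbkbkkbbkS   [W ::= b b k]
kbkbkkbkbkkbbkS => kbkbkkbkbkkbbkW   [S ::= W]
kbkbkkbkbkkbbkW => kbkbkkbkbkkbbkbbk   [W ::= b b k]

S => W => kSS => kbkbS => kbkbW => kbkbkSS => kbkbkWS => kbkbkkSSS => kbkbkkSkSS => kbkbkkSkkSS => kbkbkkbkbkkSS => kbkbkkbkbkkWS => kbkbkkbkbkkbbkS => kbkbkkbkbkkbbkW => kbkbkkbkbkkbbkbbk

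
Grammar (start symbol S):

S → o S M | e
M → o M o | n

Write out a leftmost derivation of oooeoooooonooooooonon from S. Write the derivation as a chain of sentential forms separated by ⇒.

S ⇒ oSM ⇒ ooSMM ⇒ oooSMMM ⇒ oooeMMM ⇒ oooeoMoMM ⇒ oooeooMooMM ⇒ oooeoooMoooMM ⇒ oooeooooMooooMM ⇒ oooeoooooMoooooMM ⇒ oooeooooooMooooooMM ⇒ oooeoooooonooooooMM ⇒ oooeoooooonoooooooMoM ⇒ oooeoooooonooooooonoM ⇒ oooeoooooonooooooonon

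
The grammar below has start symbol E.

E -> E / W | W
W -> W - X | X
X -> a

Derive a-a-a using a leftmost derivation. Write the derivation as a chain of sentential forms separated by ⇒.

E⇒W⇒W-X⇒W-X-X⇒X-X-X⇒a-X-X⇒a-a-X⇒a-a-a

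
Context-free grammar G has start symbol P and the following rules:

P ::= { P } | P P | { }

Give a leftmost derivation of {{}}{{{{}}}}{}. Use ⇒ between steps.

P ⇒ PP ⇒ PPP ⇒ {P}PP ⇒ {{}}PP ⇒ {{}}{P}P ⇒ {{}}{{P}}P ⇒ {{}}{{{P}}}P ⇒ {{}}{{{{}}}}P ⇒ {{}}{{{{}}}}{}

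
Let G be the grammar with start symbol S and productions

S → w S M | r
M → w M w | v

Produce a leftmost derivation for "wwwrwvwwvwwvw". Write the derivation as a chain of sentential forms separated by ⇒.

S ⇒ wSM   [S → w S M]
wSM ⇒ wwSMM   [S → w S M]
wwSMM ⇒ wwwSMMM   [S → w S M]
wwwSMMM ⇒ wwwrMMM   [S → r]
wwwrMMM ⇒ wwwrwMwMM   [M → w M w]
wwwrwMwMM ⇒ wwwrwvwMM   [M → v]
wwwrwvwMM ⇒ wwwrwvwwMwM   [M → w M w]
wwwrwvwwMwM ⇒ wwwrwvwwvwM   [M → v]
wwwrwvwwvwM ⇒ wwwrwvwwvwwMw   [M → w M w]
wwwrwvwwvwwMw ⇒ wwwrwvwwvwwvw   [M → v]

S⇒wSM⇒wwSMM⇒wwwSMMM⇒wwwrMMM⇒wwwrwMwMM⇒wwwrwvwMM⇒wwwrwvwwMwM⇒wwwrwvwwvwM⇒wwwrwvwwvwwMw⇒wwwrwvwwvwwvw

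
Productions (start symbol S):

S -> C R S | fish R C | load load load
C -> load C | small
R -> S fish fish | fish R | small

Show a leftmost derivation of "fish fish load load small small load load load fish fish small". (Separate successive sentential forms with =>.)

S => fish R C   [S -> fish R C]
fish R C => fish fish R C   [R -> fish R]
fish fish R C => fish fish S fish fish C   [R -> S fish fish]
fish fish S fish fish C => fish fish C R S fish fish C   [S -> C R S]
fish fish C R S fish fish C => fish fish load C R S fish fish C   [C -> load C]
fish fish load C R S fish fish C => fish fish load load C R S fish fish C   [C -> load C]
fish fish load load C R S fish fish C => fish fish load load small R S fish fish C   [C -> small]
fish fish load load small R S fish fish C => fish fish load load small small S fish fish C   [R -> small]
fish fish load load small small S fish fish C => fish fish load load small small load load load fish fish C   [S -> load load load]
fish fish load load small small load load load fish fish C => fish fish load load small small load load load fish fish small   [C -> small]

S => fish R C => fish fish R C => fish fish S fish fish C => fish fish C R S fish fish C => fish fish load C R S fish fish C => fish fish load load C R S fish fish C => fish fish load load small R S fish fish C => fish fish load load small small S fish fish C => fish fish load load small small load load load fish fish C => fish fish load load small small load load load fish fish small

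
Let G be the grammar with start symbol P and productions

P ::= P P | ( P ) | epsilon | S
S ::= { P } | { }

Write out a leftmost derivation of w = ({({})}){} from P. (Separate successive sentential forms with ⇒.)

P ⇒ PP   [P ::= P P]
PP ⇒ (P)P   [P ::= ( P )]
(P)P ⇒ (S)P   [P ::= S]
(S)P ⇒ ({P})P   [S ::= { P }]
({P})P ⇒ ({(P)})P   [P ::= ( P )]
({(P)})P ⇒ ({(S)})P   [P ::= S]
({(S)})P ⇒ ({({})})P   [S ::= { }]
({({})})P ⇒ ({({})})S   [P ::= S]
({({})})S ⇒ ({({})}){P}   [S ::= { P }]
({({})}){P} ⇒ ({({})}){}   [P ::= epsilon]

P⇒PP⇒(P)P⇒(S)P⇒({P})P⇒({(P)})P⇒({(S)})P⇒({({})})P⇒({({})})S⇒({({})}){P}⇒({({})}){}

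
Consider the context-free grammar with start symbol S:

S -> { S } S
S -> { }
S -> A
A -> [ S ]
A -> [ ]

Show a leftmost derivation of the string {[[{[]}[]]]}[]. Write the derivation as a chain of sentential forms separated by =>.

S=>{S}S=>{A}S=>{[S]}S=>{[A]}S=>{[[S]]}S=>{[[{S}S]]}S=>{[[{A}S]]}S=>{[[{[]}S]]}S=>{[[{[]}A]]}S=>{[[{[]}[]]]}S=>{[[{[]}[]]]}A=>{[[{[]}[]]]}[]

S => {S}S   [S -> { S } S]
{S}S => {A}S   [S -> A]
{A}S => {[S]}S   [A -> [ S ]]
{[S]}S => {[A]}S   [S -> A]
{[A]}S => {[[S]]}S   [A -> [ S ]]
{[[S]]}S => {[[{S}S]]}S   [S -> { S } S]
{[[{S}S]]}S => {[[{A}S]]}S   [S -> A]
{[[{A}S]]}S => {[[{[]}S]]}S   [A -> [ ]]
{[[{[]}S]]}S => {[[{[]}A]]}S   [S -> A]
{[[{[]}A]]}S => {[[{[]}[]]]}S   [A -> [ ]]
{[[{[]}[]]]}S => {[[{[]}[]]]}A   [S -> A]
{[[{[]}[]]]}A => {[[{[]}[]]]}[]   [A -> [ ]]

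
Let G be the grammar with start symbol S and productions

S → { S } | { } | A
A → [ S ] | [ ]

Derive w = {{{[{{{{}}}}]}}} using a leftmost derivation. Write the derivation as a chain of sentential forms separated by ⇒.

S ⇒ {S}   [S → { S }]
{S} ⇒ {{S}}   [S → { S }]
{{S}} ⇒ {{{S}}}   [S → { S }]
{{{S}}} ⇒ {{{A}}}   [S → A]
{{{A}}} ⇒ {{{[S]}}}   [A → [ S ]]
{{{[S]}}} ⇒ {{{[{S}]}}}   [S → { S }]
{{{[{S}]}}} ⇒ {{{[{{S}}]}}}   [S → { S }]
{{{[{{S}}]}}} ⇒ {{{[{{{S}}}]}}}   [S → { S }]
{{{[{{{S}}}]}}} ⇒ {{{[{{{{}}}}]}}}   [S → { }]

S ⇒ {S} ⇒ {{S}} ⇒ {{{S}}} ⇒ {{{A}}} ⇒ {{{[S]}}} ⇒ {{{[{S}]}}} ⇒ {{{[{{S}}]}}} ⇒ {{{[{{{S}}}]}}} ⇒ {{{[{{{{}}}}]}}}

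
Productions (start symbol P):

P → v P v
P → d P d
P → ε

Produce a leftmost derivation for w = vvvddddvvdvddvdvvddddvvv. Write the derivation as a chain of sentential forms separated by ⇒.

P ⇒ vPv ⇒ vvPvv ⇒ vvvPvvv ⇒ vvvdPdvvv ⇒ vvvddPddvvv ⇒ vvvdddPdddvvv ⇒ vvvddddPddddvvv ⇒ vvvddddvPvddddvvv ⇒ vvvddddvvPvvddddvvv ⇒ vvvddddvvdPdvvddddvvv ⇒ vvvddddvvdvPvdvvddddvvv ⇒ vvvddddvvdvdPdvdvvddddvvv ⇒ vvvddddvvdvddvdvvddddvvv

P ⇒ vPv   [P → v P v]
vPv ⇒ vvPvv   [P → v P v]
vvPvv ⇒ vvvPvvv   [P → v P v]
vvvPvvv ⇒ vvvdPdvvv   [P → d P d]
vvvdPdvvv ⇒ vvvddPddvvv   [P → d P d]
vvvddPddvvv ⇒ vvvdddPdddvvv   [P → d P d]
vvvdddPdddvvv ⇒ vvvddddPddddvvv   [P → d P d]
vvvddddPddddvvv ⇒ vvvddddvPvddddvvv   [P → v P v]
vvvddddvPvddddvvv ⇒ vvvddddvvPvvddddvvv   [P → v P v]
vvvddddvvPvvddddvvv ⇒ vvvddddvvdPdvvddddvvv   [P → d P d]
vvvddddvvdPdvvddddvvv ⇒ vvvddddvvdvPvdvvddddvvv   [P → v P v]
vvvddddvvdvPvdvvddddvvv ⇒ vvvddddvvdvdPdvdvvddddvvv   [P → d P d]
vvvddddvvdvdPdvdvvddddvvv ⇒ vvvddddvvdvddvdvvddddvvv   [P → ε]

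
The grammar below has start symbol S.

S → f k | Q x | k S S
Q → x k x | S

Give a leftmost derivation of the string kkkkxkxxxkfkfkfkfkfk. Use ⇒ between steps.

S ⇒ kSS   [S → k S S]
kSS ⇒ kkSSS   [S → k S S]
kkSSS ⇒ kkkSSSS   [S → k S S]
kkkSSSS ⇒ kkkkSSSSS   [S → k S S]
kkkkSSSSS ⇒ kkkkQxSSSS   [S → Q x]
kkkkQxSSSS ⇒ kkkkSxSSSS   [Q → S]
kkkkSxSSSS ⇒ kkkkQxxSSSS   [S → Q x]
kkkkQxxSSSS ⇒ kkkkxkxxxSSSS   [Q → x k x]
kkkkxkxxxSSSS ⇒ kkkkxkxxxkSSSSS   [S → k S S]
kkkkxkxxxkSSSSS ⇒ kkkkxkxxxkfkSSSS   [S → f k]
kkkkxkxxxkfkSSSS ⇒ kkkkxkxxxkfkfkSSS   [S → f k]
kkkkxkxxxkfkfkSSS ⇒ kkkkxkxxxkfkfkfkSS   [S → f k]
kkkkxkxxxkfkfkfkSS ⇒ kkkkxkxxxkfkfkfkfkS   [S → f k]
kkkkxkxxxkfkfkfkfkS ⇒ kkkkxkxxxkfkfkfkfkfk   [S → f k]

S⇒kSS⇒kkSSS⇒kkkSSSS⇒kkkkSSSSS⇒kkkkQxSSSS⇒kkkkSxSSSS⇒kkkkQxxSSSS⇒kkkkxkxxxSSSS⇒kkkkxkxxxkSSSSS⇒kkkkxkxxxkfkSSSS⇒kkkkxkxxxkfkfkSSS⇒kkkkxkxxxkfkfkfkSS⇒kkkkxkxxxkfkfkfkfkS⇒kkkkxkxxxkfkfkfkfkfk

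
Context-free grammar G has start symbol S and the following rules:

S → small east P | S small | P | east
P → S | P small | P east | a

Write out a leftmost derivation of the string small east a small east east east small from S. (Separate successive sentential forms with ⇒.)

S ⇒ S small ⇒ P small ⇒ P east small ⇒ P east east small ⇒ P east east east small ⇒ S east east east small ⇒ small east P east east east small ⇒ small east P small east east east small ⇒ small east a small east east east small

S ⇒ S small   [S → S small]
S small ⇒ P small   [S → P]
P small ⇒ P east small   [P → P east]
P east small ⇒ P east east small   [P → P east]
P east east small ⇒ P east east east small   [P → P east]
P east east east small ⇒ S east east east small   [P → S]
S east east east small ⇒ small east P east east east small   [S → small east P]
small east P east east east small ⇒ small east P small east east east small   [P → P small]
small east P small east east east small ⇒ small east a small east east east small   [P → a]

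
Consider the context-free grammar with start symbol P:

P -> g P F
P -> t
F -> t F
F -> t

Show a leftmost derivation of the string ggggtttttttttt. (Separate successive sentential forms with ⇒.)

P ⇒ gPF   [P -> g P F]
gPF ⇒ ggPFF   [P -> g P F]
ggPFF ⇒ gggPFFF   [P -> g P F]
gggPFFF ⇒ ggggPFFFF   [P -> g P F]
ggggPFFFF ⇒ ggggtFFFF   [P -> t]
ggggtFFFF ⇒ ggggttFFFF   [F -> t F]
ggggttFFFF ⇒ ggggtttFFFF   [F -> t F]
ggggtttFFFF ⇒ ggggttttFFFF   [F -> t F]
ggggttttFFFF ⇒ ggggtttttFFFF   [F -> t F]
ggggtttttFFFF ⇒ ggggttttttFFFF   [F -> t F]
ggggttttttFFFF ⇒ ggggtttttttFFF   [F -> t]
ggggtttttttFFF ⇒ ggggttttttttFF   [F -> t]
ggggttttttttFF ⇒ ggggtttttttttF   [F -> t]
ggggtttttttttF ⇒ ggggtttttttttt   [F -> t]

P⇒gPF⇒ggPFF⇒gggPFFF⇒ggggPFFFF⇒ggggtFFFF⇒ggggttFFFF⇒ggggtttFFFF⇒ggggttttFFFF⇒ggggtttttFFFF⇒ggggttttttFFFF⇒ggggtttttttFFF⇒ggggttttttttFF⇒ggggtttttttttF⇒ggggtttttttttt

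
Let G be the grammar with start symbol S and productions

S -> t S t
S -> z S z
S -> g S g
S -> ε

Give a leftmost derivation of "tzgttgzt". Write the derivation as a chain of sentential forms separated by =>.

S => tSt   [S -> t S t]
tSt => tzSzt   [S -> z S z]
tzSzt => tzgSgzt   [S -> g S g]
tzgSgzt => tzgtStgzt   [S -> t S t]
tzgtStgzt => tzgttgzt   [S -> ε]

S => tSt => tzSzt => tzgSgzt => tzgtStgzt => tzgttgzt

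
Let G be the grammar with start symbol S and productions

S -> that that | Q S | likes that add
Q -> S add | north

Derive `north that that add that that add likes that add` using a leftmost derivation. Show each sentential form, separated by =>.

S => Q S => S add S => Q S add S => S add S add S => Q S add S add S => north S add S add S => north that that add S add S => north that that add that that add S => north that that add that that add likes that add

S => Q S   [S -> Q S]
Q S => S add S   [Q -> S add]
S add S => Q S add S   [S -> Q S]
Q S add S => S add S add S   [Q -> S add]
S add S add S => Q S add S add S   [S -> Q S]
Q S add S add S => north S add S add S   [Q -> north]
north S add S add S => north that that add S add S   [S -> that that]
north that that add S add S => north that that add that that add S   [S -> that that]
north that that add that that add S => north that that add that that add likes that add   [S -> likes that add]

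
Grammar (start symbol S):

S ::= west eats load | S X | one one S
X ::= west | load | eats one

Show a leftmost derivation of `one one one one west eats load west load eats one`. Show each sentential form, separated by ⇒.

S ⇒ S X   [S ::= S X]
S X ⇒ S X X   [S ::= S X]
S X X ⇒ one one S X X   [S ::= one one S]
one one S X X ⇒ one one S X X X   [S ::= S X]
one one S X X X ⇒ one one one one S X X X   [S ::= one one S]
one one one one S X X X ⇒ one one one one west eats load X X X   [S ::= west eats load]
one one one one west eats load X X X ⇒ one one one one west eats load west X X   [X ::= west]
one one one one west eats load west X X ⇒ one one one one west eats load west load X   [X ::= load]
one one one one west eats load west load X ⇒ one one one one west eats load west load eats one   [X ::= eats one]

S ⇒ S X ⇒ S X X ⇒ one one S X X ⇒ one one S X X X ⇒ one one one one S X X X ⇒ one one one one west eats load X X X ⇒ one one one one west eats load west X X ⇒ one one one one west eats load west load X ⇒ one one one one west eats load west load eats one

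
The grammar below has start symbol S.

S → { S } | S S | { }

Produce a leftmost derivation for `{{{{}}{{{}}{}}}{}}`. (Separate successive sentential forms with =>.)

S => {S} => {SS} => {{S}S} => {{SS}S} => {{{S}S}S} => {{{{}}S}S} => {{{{}}{S}}S} => {{{{}}{SS}}S} => {{{{}}{{S}S}}S} => {{{{}}{{{}}S}}S} => {{{{}}{{{}}{}}}S} => {{{{}}{{{}}{}}}{}}

S => {S}   [S → { S }]
{S} => {SS}   [S → S S]
{SS} => {{S}S}   [S → { S }]
{{S}S} => {{SS}S}   [S → S S]
{{SS}S} => {{{S}S}S}   [S → { S }]
{{{S}S}S} => {{{{}}S}S}   [S → { }]
{{{{}}S}S} => {{{{}}{S}}S}   [S → { S }]
{{{{}}{S}}S} => {{{{}}{SS}}S}   [S → S S]
{{{{}}{SS}}S} => {{{{}}{{S}S}}S}   [S → { S }]
{{{{}}{{S}S}}S} => {{{{}}{{{}}S}}S}   [S → { }]
{{{{}}{{{}}S}}S} => {{{{}}{{{}}{}}}S}   [S → { }]
{{{{}}{{{}}{}}}S} => {{{{}}{{{}}{}}}{}}   [S → { }]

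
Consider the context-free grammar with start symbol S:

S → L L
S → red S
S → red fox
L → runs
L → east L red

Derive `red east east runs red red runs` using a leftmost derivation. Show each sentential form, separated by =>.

S => red S => red L L => red east L red L => red east east L red red L => red east east runs red red L => red east east runs red red runs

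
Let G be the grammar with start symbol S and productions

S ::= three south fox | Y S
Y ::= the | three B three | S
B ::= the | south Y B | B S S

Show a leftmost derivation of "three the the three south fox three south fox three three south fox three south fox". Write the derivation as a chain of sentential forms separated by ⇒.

S ⇒ Y S   [S ::= Y S]
Y S ⇒ S S   [Y ::= S]
S S ⇒ Y S S   [S ::= Y S]
Y S S ⇒ three B three S S   [Y ::= three B three]
three B three S S ⇒ three B S S three S S   [B ::= B S S]
three B S S three S S ⇒ three the S S three S S   [B ::= the]
three the S S three S S ⇒ three the Y S S three S S   [S ::= Y S]
three the Y S S three S S ⇒ three the the S S three S S   [Y ::= the]
three the the S S three S S ⇒ three the the three south fox S three S S   [S ::= three south fox]
three the the three south fox S three S S ⇒ three the the three south fox three south fox three S S   [S ::= three south fox]
three the the three south fox three south fox three S S ⇒ three the the three south fox three south fox three three south fox S   [S ::= three south fox]
three the the three south fox three south fox three three south fox S ⇒ three the the three south fox three south fox three three south fox three south fox   [S ::= three south fox]

S ⇒ Y S ⇒ S S ⇒ Y S S ⇒ three B three S S ⇒ three B S S three S S ⇒ three the S S three S S ⇒ three the Y S S three S S ⇒ three the the S S three S S ⇒ three the the three south fox S three S S ⇒ three the the three south fox three south fox three S S ⇒ three the the three south fox three south fox three three south fox S ⇒ three the the three south fox three south fox three three south fox three south fox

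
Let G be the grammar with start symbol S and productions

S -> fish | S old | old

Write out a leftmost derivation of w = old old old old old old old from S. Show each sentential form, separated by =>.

S => S old => S old old => S old old old => S old old old old => S old old old old old => S old old old old old old => old old old old old old old

S => S old   [S -> S old]
S old => S old old   [S -> S old]
S old old => S old old old   [S -> S old]
S old old old => S old old old old   [S -> S old]
S old old old old => S old old old old old   [S -> S old]
S old old old old old => S old old old old old old   [S -> S old]
S old old old old old old => old old old old old old old   [S -> old]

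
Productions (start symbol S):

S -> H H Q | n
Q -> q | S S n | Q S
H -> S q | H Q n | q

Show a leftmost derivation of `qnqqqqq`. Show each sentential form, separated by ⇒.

S ⇒ HHQ ⇒ SqHQ ⇒ HHQqHQ ⇒ qHQqHQ ⇒ qSqQqHQ ⇒ qnqQqHQ ⇒ qnqqqHQ ⇒ qnqqqqQ ⇒ qnqqqqq

S ⇒ HHQ   [S -> H H Q]
HHQ ⇒ SqHQ   [H -> S q]
SqHQ ⇒ HHQqHQ   [S -> H H Q]
HHQqHQ ⇒ qHQqHQ   [H -> q]
qHQqHQ ⇒ qSqQqHQ   [H -> S q]
qSqQqHQ ⇒ qnqQqHQ   [S -> n]
qnqQqHQ ⇒ qnqqqHQ   [Q -> q]
qnqqqHQ ⇒ qnqqqqQ   [H -> q]
qnqqqqQ ⇒ qnqqqqq   [Q -> q]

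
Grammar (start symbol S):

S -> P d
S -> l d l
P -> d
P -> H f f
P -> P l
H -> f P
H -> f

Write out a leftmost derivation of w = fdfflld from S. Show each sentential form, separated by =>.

S => Pd => Pld => Plld => Hfflld => fPfflld => fdfflld

S => Pd   [S -> P d]
Pd => Pld   [P -> P l]
Pld => Plld   [P -> P l]
Plld => Hfflld   [P -> H f f]
Hfflld => fPfflld   [H -> f P]
fPfflld => fdfflld   [P -> d]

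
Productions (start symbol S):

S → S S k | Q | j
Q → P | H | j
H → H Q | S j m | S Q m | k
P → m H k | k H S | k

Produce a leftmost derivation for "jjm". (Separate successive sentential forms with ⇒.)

S ⇒ Q   [S → Q]
Q ⇒ H   [Q → H]
H ⇒ Sjm   [H → S j m]
Sjm ⇒ jjm   [S → j]

S ⇒ Q ⇒ H ⇒ Sjm ⇒ jjm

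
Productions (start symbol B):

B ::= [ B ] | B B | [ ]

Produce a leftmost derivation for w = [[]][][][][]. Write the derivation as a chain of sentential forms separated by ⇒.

B ⇒ BB ⇒ BBB ⇒ [B]BB ⇒ [[]]BB ⇒ [[]]BBB ⇒ [[]]BBBB ⇒ [[]][]BBB ⇒ [[]][][]BB ⇒ [[]][][][]B ⇒ [[]][][][][]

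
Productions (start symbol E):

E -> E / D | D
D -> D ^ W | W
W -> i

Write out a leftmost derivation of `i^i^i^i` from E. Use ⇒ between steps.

E ⇒ D ⇒ D^W ⇒ D^W^W ⇒ D^W^W^W ⇒ W^W^W^W ⇒ i^W^W^W ⇒ i^i^W^W ⇒ i^i^i^W ⇒ i^i^i^i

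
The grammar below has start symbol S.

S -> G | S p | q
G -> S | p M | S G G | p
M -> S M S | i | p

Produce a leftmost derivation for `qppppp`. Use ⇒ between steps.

S ⇒ G   [S -> G]
G ⇒ SGG   [G -> S G G]
SGG ⇒ SpGG   [S -> S p]
SpGG ⇒ GpGG   [S -> G]
GpGG ⇒ SGGpGG   [G -> S G G]
SGGpGG ⇒ qGGpGG   [S -> q]
qGGpGG ⇒ qpGpGG   [G -> p]
qpGpGG ⇒ qpppGG   [G -> p]
qpppGG ⇒ qppppG   [G -> p]
qppppG ⇒ qppppp   [G -> p]

S⇒G⇒SGG⇒SpGG⇒GpGG⇒SGGpGG⇒qGGpGG⇒qpGpGG⇒qpppGG⇒qppppG⇒qppppp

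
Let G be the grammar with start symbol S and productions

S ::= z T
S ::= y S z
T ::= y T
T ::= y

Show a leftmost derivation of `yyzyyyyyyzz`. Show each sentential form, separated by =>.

S => ySz => yySzz => yyzTzz => yyzyTzz => yyzyyTzz => yyzyyyTzz => yyzyyyyTzz => yyzyyyyyTzz => yyzyyyyyyzz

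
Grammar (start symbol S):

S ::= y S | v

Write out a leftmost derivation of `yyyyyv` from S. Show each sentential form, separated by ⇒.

S ⇒ yS ⇒ yyS ⇒ yyyS ⇒ yyyyS ⇒ yyyyyS ⇒ yyyyyv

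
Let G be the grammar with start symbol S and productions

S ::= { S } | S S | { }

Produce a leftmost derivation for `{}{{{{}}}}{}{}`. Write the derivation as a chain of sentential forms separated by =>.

S=>SS=>SSS=>{}SS=>{}SSS=>{}{S}SS=>{}{{S}}SS=>{}{{{S}}}SS=>{}{{{{}}}}SS=>{}{{{{}}}}{}S=>{}{{{{}}}}{}{}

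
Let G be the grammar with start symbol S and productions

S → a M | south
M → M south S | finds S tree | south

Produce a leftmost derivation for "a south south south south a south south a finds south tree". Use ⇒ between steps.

S ⇒ a M ⇒ a M south S ⇒ a M south S south S ⇒ a M south S south S south S ⇒ a south south S south S south S ⇒ a south south south south S south S ⇒ a south south south south a M south S ⇒ a south south south south a south south S ⇒ a south south south south a south south a M ⇒ a south south south south a south south a finds S tree ⇒ a south south south south a south south a finds south tree

S ⇒ a M   [S → a M]
a M ⇒ a M south S   [M → M south S]
a M south S ⇒ a M south S south S   [M → M south S]
a M south S south S ⇒ a M south S south S south S   [M → M south S]
a M south S south S south S ⇒ a south south S south S south S   [M → south]
a south south S south S south S ⇒ a south south south south S south S   [S → south]
a south south south south S south S ⇒ a south south south south a M south S   [S → a M]
a south south south south a M south S ⇒ a south south south south a south south S   [M → south]
a south south south south a south south S ⇒ a south south south south a south south a M   [S → a M]
a south south south south a south south a M ⇒ a south south south south a south south a finds S tree   [M → finds S tree]
a south south south south a south south a finds S tree ⇒ a south south south south a south south a finds south tree   [S → south]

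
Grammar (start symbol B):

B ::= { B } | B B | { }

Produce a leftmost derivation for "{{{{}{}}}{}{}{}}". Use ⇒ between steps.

B ⇒ {B} ⇒ {BB} ⇒ {BBB} ⇒ {BBBB} ⇒ {{B}BBB} ⇒ {{{B}}BBB} ⇒ {{{BB}}BBB} ⇒ {{{{}B}}BBB} ⇒ {{{{}{}}}BBB} ⇒ {{{{}{}}}{}BB} ⇒ {{{{}{}}}{}{}B} ⇒ {{{{}{}}}{}{}{}}

B ⇒ {B}   [B ::= { B }]
{B} ⇒ {BB}   [B ::= B B]
{BB} ⇒ {BBB}   [B ::= B B]
{BBB} ⇒ {BBBB}   [B ::= B B]
{BBBB} ⇒ {{B}BBB}   [B ::= { B }]
{{B}BBB} ⇒ {{{B}}BBB}   [B ::= { B }]
{{{B}}BBB} ⇒ {{{BB}}BBB}   [B ::= B B]
{{{BB}}BBB} ⇒ {{{{}B}}BBB}   [B ::= { }]
{{{{}B}}BBB} ⇒ {{{{}{}}}BBB}   [B ::= { }]
{{{{}{}}}BBB} ⇒ {{{{}{}}}{}BB}   [B ::= { }]
{{{{}{}}}{}BB} ⇒ {{{{}{}}}{}{}B}   [B ::= { }]
{{{{}{}}}{}{}B} ⇒ {{{{}{}}}{}{}{}}   [B ::= { }]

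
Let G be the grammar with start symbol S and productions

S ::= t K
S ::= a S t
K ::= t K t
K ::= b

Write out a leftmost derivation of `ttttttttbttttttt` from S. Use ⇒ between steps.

S ⇒ tK ⇒ ttKt ⇒ tttKtt ⇒ ttttKttt ⇒ tttttKtttt ⇒ ttttttKttttt ⇒ tttttttKtttttt ⇒ ttttttttKttttttt ⇒ ttttttttbttttttt

S ⇒ tK   [S ::= t K]
tK ⇒ ttKt   [K ::= t K t]
ttKt ⇒ tttKtt   [K ::= t K t]
tttKtt ⇒ ttttKttt   [K ::= t K t]
ttttKttt ⇒ tttttKtttt   [K ::= t K t]
tttttKtttt ⇒ ttttttKttttt   [K ::= t K t]
ttttttKttttt ⇒ tttttttKtttttt   [K ::= t K t]
tttttttKtttttt ⇒ ttttttttKttttttt   [K ::= t K t]
ttttttttKttttttt ⇒ ttttttttbttttttt   [K ::= b]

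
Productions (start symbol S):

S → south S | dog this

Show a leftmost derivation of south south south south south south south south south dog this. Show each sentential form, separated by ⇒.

S ⇒ south S ⇒ south south S ⇒ south south south S ⇒ south south south south S ⇒ south south south south south S ⇒ south south south south south south S ⇒ south south south south south south south S ⇒ south south south south south south south south S ⇒ south south south south south south south south south S ⇒ south south south south south south south south south dog this

S ⇒ south S   [S → south S]
south S ⇒ south south S   [S → south S]
south south S ⇒ south south south S   [S → south S]
south south south S ⇒ south south south south S   [S → south S]
south south south south S ⇒ south south south south south S   [S → south S]
south south south south south S ⇒ south south south south south south S   [S → south S]
south south south south south south S ⇒ south south south south south south south S   [S → south S]
south south south south south south south S ⇒ south south south south south south south south S   [S → south S]
south south south south south south south south S ⇒ south south south south south south south south south S   [S → south S]
south south south south south south south south south S ⇒ south south south south south south south south south dog this   [S → dog this]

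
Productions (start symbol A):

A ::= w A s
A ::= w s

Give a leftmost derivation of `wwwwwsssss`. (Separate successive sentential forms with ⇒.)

A ⇒ wAs ⇒ wwAss ⇒ wwwAsss ⇒ wwwwAssss ⇒ wwwwwsssss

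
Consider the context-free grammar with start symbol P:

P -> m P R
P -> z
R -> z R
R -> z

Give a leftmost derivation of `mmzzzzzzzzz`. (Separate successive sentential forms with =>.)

P => mPR   [P -> m P R]
mPR => mmPRR   [P -> m P R]
mmPRR => mmzRR   [P -> z]
mmzRR => mmzzR   [R -> z]
mmzzR => mmzzzR   [R -> z R]
mmzzzR => mmzzzzR   [R -> z R]
mmzzzzR => mmzzzzzR   [R -> z R]
mmzzzzzR => mmzzzzzzR   [R -> z R]
mmzzzzzzR => mmzzzzzzzR   [R -> z R]
mmzzzzzzzR => mmzzzzzzzzR   [R -> z R]
mmzzzzzzzzR => mmzzzzzzzzz   [R -> z]

P => mPR => mmPRR => mmzRR => mmzzR => mmzzzR => mmzzzzR => mmzzzzzR => mmzzzzzzR => mmzzzzzzzR => mmzzzzzzzzR => mmzzzzzzzzz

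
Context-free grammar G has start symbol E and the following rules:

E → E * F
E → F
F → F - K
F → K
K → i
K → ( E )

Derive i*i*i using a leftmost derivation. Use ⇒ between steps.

E ⇒ E*F   [E → E * F]
E*F ⇒ E*F*F   [E → E * F]
E*F*F ⇒ F*F*F   [E → F]
F*F*F ⇒ K*F*F   [F → K]
K*F*F ⇒ i*F*F   [K → i]
i*F*F ⇒ i*K*F   [F → K]
i*K*F ⇒ i*i*F   [K → i]
i*i*F ⇒ i*i*K   [F → K]
i*i*K ⇒ i*i*i   [K → i]

E ⇒ E*F ⇒ E*F*F ⇒ F*F*F ⇒ K*F*F ⇒ i*F*F ⇒ i*K*F ⇒ i*i*F ⇒ i*i*K ⇒ i*i*i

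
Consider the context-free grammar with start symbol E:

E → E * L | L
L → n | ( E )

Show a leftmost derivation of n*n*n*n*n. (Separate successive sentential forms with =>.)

E => E*L   [E → E * L]
E*L => E*L*L   [E → E * L]
E*L*L => E*L*L*L   [E → E * L]
E*L*L*L => E*L*L*L*L   [E → E * L]
E*L*L*L*L => L*L*L*L*L   [E → L]
L*L*L*L*L => n*L*L*L*L   [L → n]
n*L*L*L*L => n*n*L*L*L   [L → n]
n*n*L*L*L => n*n*n*L*L   [L → n]
n*n*n*L*L => n*n*n*n*L   [L → n]
n*n*n*n*L => n*n*n*n*n   [L → n]

E => E*L => E*L*L => E*L*L*L => E*L*L*L*L => L*L*L*L*L => n*L*L*L*L => n*n*L*L*L => n*n*n*L*L => n*n*n*n*L => n*n*n*n*n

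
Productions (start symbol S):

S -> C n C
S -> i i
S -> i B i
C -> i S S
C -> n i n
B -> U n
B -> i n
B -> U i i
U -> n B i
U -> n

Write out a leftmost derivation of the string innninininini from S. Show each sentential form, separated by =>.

S => iBi => iUni => inBini => inUnini => innBinini => innUninini => innnBininini => innninininini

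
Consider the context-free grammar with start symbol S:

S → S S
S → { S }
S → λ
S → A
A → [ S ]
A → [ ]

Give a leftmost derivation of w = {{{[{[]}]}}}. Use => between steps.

S=>SS=>{S}S=>{SS}S=>{{S}S}S=>{{{S}}S}S=>{{{A}}S}S=>{{{[S]}}S}S=>{{{[{S}]}}S}S=>{{{[{A}]}}S}S=>{{{[{[]}]}}S}S=>{{{[{[]}]}}}S=>{{{[{[]}]}}}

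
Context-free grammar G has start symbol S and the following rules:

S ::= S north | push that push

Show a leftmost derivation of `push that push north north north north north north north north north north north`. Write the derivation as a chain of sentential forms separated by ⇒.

S ⇒ S north   [S ::= S north]
S north ⇒ S north north   [S ::= S north]
S north north ⇒ S north north north   [S ::= S north]
S north north north ⇒ S north north north north   [S ::= S north]
S north north north north ⇒ S north north north north north   [S ::= S north]
S north north north north north ⇒ S north north north north north north   [S ::= S north]
S north north north north north north ⇒ S north north north north north north north   [S ::= S north]
S north north north north north north north ⇒ S north north north north north north north north   [S ::= S north]
S north north north north north north north north ⇒ S north north north north north north north north north   [S ::= S north]
S north north north north north north north north north ⇒ S north north north north north north north north north north   [S ::= S north]
S north north north north north north north north north north ⇒ S north north north north north north north north north north north   [S ::= S north]
S north north north north north north north north north north north ⇒ push that push north north north north north north north north north north north   [S ::= push that push]

S ⇒ S north ⇒ S north north ⇒ S north north north ⇒ S north north north north ⇒ S north north north north north ⇒ S north north north north north north ⇒ S north north north north north north north ⇒ S north north north north north north north north ⇒ S north north north north north north north north north ⇒ S north north north north north north north north north north ⇒ S north north north north north north north north north north north ⇒ push that push north north north north north north north north north north north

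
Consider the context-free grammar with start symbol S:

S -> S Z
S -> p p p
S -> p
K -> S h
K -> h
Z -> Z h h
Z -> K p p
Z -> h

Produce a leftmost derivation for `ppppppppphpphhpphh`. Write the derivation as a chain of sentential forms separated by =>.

S => SZ   [S -> S Z]
SZ => pppZ   [S -> p p p]
pppZ => pppZhh   [Z -> Z h h]
pppZhh => pppKpphh   [Z -> K p p]
pppKpphh => pppShpphh   [K -> S h]
pppShpphh => pppSZhpphh   [S -> S Z]
pppSZhpphh => pppSZZhpphh   [S -> S Z]
pppSZZhpphh => ppppppZZhpphh   [S -> p p p]
ppppppZZhpphh => ppppppKppZhpphh   [Z -> K p p]
ppppppKppZhpphh => ppppppShppZhpphh   [K -> S h]
ppppppShppZhpphh => ppppppppphppZhpphh   [S -> p p p]
ppppppppphppZhpphh => ppppppppphpphhpphh   [Z -> h]

S => SZ => pppZ => pppZhh => pppKpphh => pppShpphh => pppSZhpphh => pppSZZhpphh => ppppppZZhpphh => ppppppKppZhpphh => ppppppShppZhpphh => ppppppppphppZhpphh => ppppppppphpphhpphh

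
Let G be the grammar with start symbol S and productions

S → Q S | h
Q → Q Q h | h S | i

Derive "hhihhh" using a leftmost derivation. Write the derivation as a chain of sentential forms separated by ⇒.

S⇒QS⇒hSS⇒hQSS⇒hhSSS⇒hhQSSS⇒hhiSSS⇒hhihSS⇒hhihhS⇒hhihhh

S ⇒ QS   [S → Q S]
QS ⇒ hSS   [Q → h S]
hSS ⇒ hQSS   [S → Q S]
hQSS ⇒ hhSSS   [Q → h S]
hhSSS ⇒ hhQSSS   [S → Q S]
hhQSSS ⇒ hhiSSS   [Q → i]
hhiSSS ⇒ hhihSS   [S → h]
hhihSS ⇒ hhihhS   [S → h]
hhihhS ⇒ hhihhh   [S → h]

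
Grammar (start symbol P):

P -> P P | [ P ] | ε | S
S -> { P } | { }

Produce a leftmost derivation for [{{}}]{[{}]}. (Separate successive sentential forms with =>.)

P => PP => PPP => [P]PP => [S]PP => [{P}]PP => [{S}]PP => [{{}}]PP => [{{}}]SP => [{{}}]{P}P => [{{}}]{[P]}P => [{{}}]{[S]}P => [{{}}]{[{}]}P => [{{}}]{[{}]}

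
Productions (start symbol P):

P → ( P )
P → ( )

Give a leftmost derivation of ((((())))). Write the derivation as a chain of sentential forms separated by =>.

P=>(P)=>((P))=>(((P)))=>((((P))))=>((((()))))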